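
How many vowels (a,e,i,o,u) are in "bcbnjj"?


Input: bcbnjj
Checking each character:
  'b' at position 0: consonant
  'c' at position 1: consonant
  'b' at position 2: consonant
  'n' at position 3: consonant
  'j' at position 4: consonant
  'j' at position 5: consonant
Total vowels: 0

0


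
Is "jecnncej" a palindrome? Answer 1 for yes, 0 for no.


Input: jecnncej
Reversed: jecnncej
  Compare pos 0 ('j') with pos 7 ('j'): match
  Compare pos 1 ('e') with pos 6 ('e'): match
  Compare pos 2 ('c') with pos 5 ('c'): match
  Compare pos 3 ('n') with pos 4 ('n'): match
Result: palindrome

1


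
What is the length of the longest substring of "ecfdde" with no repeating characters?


Input: "ecfdde"
Sliding window (track last position of each char):
  Position 0 ('e'): window [0,0] length 1 -- new best
  Position 1 ('c'): window [0,1] length 2 -- new best
  Position 2 ('f'): window [0,2] length 3 -- new best
  Position 3 ('d'): window [0,3] length 4 -- new best
  Position 4 ('d'): repeat (last at 3), move window start to 4
  Position 4 ('d'): window [4,4] length 1
  Position 5 ('e'): window [4,5] length 2
Longest substring with no repeats: "ecfd" with length 4

4


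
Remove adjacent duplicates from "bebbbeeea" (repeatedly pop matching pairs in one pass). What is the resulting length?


Input: bebbbeeea
Stack-based adjacent duplicate removal:
  Read 'b': push. Stack: b
  Read 'e': push. Stack: be
  Read 'b': push. Stack: beb
  Read 'b': matches stack top 'b' => pop. Stack: be
  Read 'b': push. Stack: beb
  Read 'e': push. Stack: bebe
  Read 'e': matches stack top 'e' => pop. Stack: beb
  Read 'e': push. Stack: bebe
  Read 'a': push. Stack: bebea
Final stack: "bebea" (length 5)

5


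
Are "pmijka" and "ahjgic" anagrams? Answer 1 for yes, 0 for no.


Strings: "pmijka", "ahjgic"
Sorted first:  aijkmp
Sorted second: acghij
Differ at position 1: 'i' vs 'c' => not anagrams

0


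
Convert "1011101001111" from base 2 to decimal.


Input: "1011101001111" in base 2
Positional expansion:
  Digit '1' (value 1) x 2^12 = 4096
  Digit '0' (value 0) x 2^11 = 0
  Digit '1' (value 1) x 2^10 = 1024
  Digit '1' (value 1) x 2^9 = 512
  Digit '1' (value 1) x 2^8 = 256
  Digit '0' (value 0) x 2^7 = 0
  Digit '1' (value 1) x 2^6 = 64
  Digit '0' (value 0) x 2^5 = 0
  Digit '0' (value 0) x 2^4 = 0
  Digit '1' (value 1) x 2^3 = 8
  Digit '1' (value 1) x 2^2 = 4
  Digit '1' (value 1) x 2^1 = 2
  Digit '1' (value 1) x 2^0 = 1
Sum = 5967

5967


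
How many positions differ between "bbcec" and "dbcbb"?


Comparing "bbcec" and "dbcbb" position by position:
  Position 0: 'b' vs 'd' => DIFFER
  Position 1: 'b' vs 'b' => same
  Position 2: 'c' vs 'c' => same
  Position 3: 'e' vs 'b' => DIFFER
  Position 4: 'c' vs 'b' => DIFFER
Positions that differ: 3

3


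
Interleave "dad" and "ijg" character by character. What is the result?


Interleaving "dad" and "ijg":
  Position 0: 'd' from first, 'i' from second => "di"
  Position 1: 'a' from first, 'j' from second => "aj"
  Position 2: 'd' from first, 'g' from second => "dg"
Result: diajdg

diajdg


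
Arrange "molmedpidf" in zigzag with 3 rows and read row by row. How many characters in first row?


Zigzag "molmedpidf" into 3 rows:
Placing characters:
  'm' => row 0
  'o' => row 1
  'l' => row 2
  'm' => row 1
  'e' => row 0
  'd' => row 1
  'p' => row 2
  'i' => row 1
  'd' => row 0
  'f' => row 1
Rows:
  Row 0: "med"
  Row 1: "omdif"
  Row 2: "lp"
First row length: 3

3


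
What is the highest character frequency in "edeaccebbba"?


Input: edeaccebbba
Character counts:
  'a': 2
  'b': 3
  'c': 2
  'd': 1
  'e': 3
Maximum frequency: 3

3


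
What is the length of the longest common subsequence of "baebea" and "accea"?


LCS of "baebea" and "accea"
DP table:
           a    c    c    e    a
      0    0    0    0    0    0
  b   0    0    0    0    0    0
  a   0    1    1    1    1    1
  e   0    1    1    1    2    2
  b   0    1    1    1    2    2
  e   0    1    1    1    2    2
  a   0    1    1    1    2    3
LCS length = dp[6][5] = 3

3


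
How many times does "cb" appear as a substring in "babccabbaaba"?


Searching for "cb" in "babccabbaaba"
Scanning each position:
  Position 0: "ba" => no
  Position 1: "ab" => no
  Position 2: "bc" => no
  Position 3: "cc" => no
  Position 4: "ca" => no
  Position 5: "ab" => no
  Position 6: "bb" => no
  Position 7: "ba" => no
  Position 8: "aa" => no
  Position 9: "ab" => no
  Position 10: "ba" => no
Total occurrences: 0

0


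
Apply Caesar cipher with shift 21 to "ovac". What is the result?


Caesar cipher: shift "ovac" by 21
  'o' (pos 14) + 21 = pos 9 = 'j'
  'v' (pos 21) + 21 = pos 16 = 'q'
  'a' (pos 0) + 21 = pos 21 = 'v'
  'c' (pos 2) + 21 = pos 23 = 'x'
Result: jqvx

jqvx


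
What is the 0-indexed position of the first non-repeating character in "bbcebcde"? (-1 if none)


Input: bbcebcde
Character frequencies:
  'b': 3
  'c': 2
  'd': 1
  'e': 2
Scanning left to right for freq == 1:
  Position 0 ('b'): freq=3, skip
  Position 1 ('b'): freq=3, skip
  Position 2 ('c'): freq=2, skip
  Position 3 ('e'): freq=2, skip
  Position 4 ('b'): freq=3, skip
  Position 5 ('c'): freq=2, skip
  Position 6 ('d'): unique! => answer = 6

6


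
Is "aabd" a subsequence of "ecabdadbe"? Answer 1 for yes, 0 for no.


Check if "aabd" is a subsequence of "ecabdadbe"
Greedy scan:
  Position 0 ('e'): no match needed
  Position 1 ('c'): no match needed
  Position 2 ('a'): matches sub[0] = 'a'
  Position 3 ('b'): no match needed
  Position 4 ('d'): no match needed
  Position 5 ('a'): matches sub[1] = 'a'
  Position 6 ('d'): no match needed
  Position 7 ('b'): matches sub[2] = 'b'
  Position 8 ('e'): no match needed
Only matched 3/4 characters => not a subsequence

0


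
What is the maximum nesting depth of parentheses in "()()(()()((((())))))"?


Input: "()()(()()((((())))))"
Tracking depth:
  Position 0 '(': depth becomes 1
  Position 1 ')': depth becomes 0
  Position 2 '(': depth becomes 1
  Position 3 ')': depth becomes 0
  Position 4 '(': depth becomes 1
  Position 5 '(': depth becomes 2
  Position 6 ')': depth becomes 1
  Position 7 '(': depth becomes 2
  Position 8 ')': depth becomes 1
  Position 9 '(': depth becomes 2
  Position 10 '(': depth becomes 3
  Position 11 '(': depth becomes 4
  Position 12 '(': depth becomes 5
  Position 13 '(': depth becomes 6
  Position 14 ')': depth becomes 5
  Position 15 ')': depth becomes 4
  Position 16 ')': depth becomes 3
  Position 17 ')': depth becomes 2
  Position 18 ')': depth becomes 1
  Position 19 ')': depth becomes 0
Maximum depth reached: 6

6


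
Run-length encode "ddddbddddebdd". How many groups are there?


Input: ddddbddddebdd
Scanning for consecutive runs:
  Group 1: 'd' x 4 (positions 0-3)
  Group 2: 'b' x 1 (positions 4-4)
  Group 3: 'd' x 4 (positions 5-8)
  Group 4: 'e' x 1 (positions 9-9)
  Group 5: 'b' x 1 (positions 10-10)
  Group 6: 'd' x 2 (positions 11-12)
Total groups: 6

6


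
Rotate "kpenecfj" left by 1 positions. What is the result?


Input: "kpenecfj", rotate left by 1
First 1 characters: "k"
Remaining characters: "penecfj"
Concatenate remaining + first: "penecfj" + "k" = "penecfjk"

penecfjk


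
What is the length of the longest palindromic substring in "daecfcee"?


Input: "daecfcee"
Checking substrings for palindromes:
  [2:7] "ecfce" (len 5) => palindrome
  [3:6] "cfc" (len 3) => palindrome
  [6:8] "ee" (len 2) => palindrome
Longest palindromic substring: "ecfce" with length 5

5


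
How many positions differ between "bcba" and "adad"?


Comparing "bcba" and "adad" position by position:
  Position 0: 'b' vs 'a' => DIFFER
  Position 1: 'c' vs 'd' => DIFFER
  Position 2: 'b' vs 'a' => DIFFER
  Position 3: 'a' vs 'd' => DIFFER
Positions that differ: 4

4


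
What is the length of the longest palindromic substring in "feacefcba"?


Input: "feacefcba"
Checking substrings for palindromes:
  No multi-char palindromic substrings found
Longest palindromic substring: "f" with length 1

1


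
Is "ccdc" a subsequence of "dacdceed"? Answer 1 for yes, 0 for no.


Check if "ccdc" is a subsequence of "dacdceed"
Greedy scan:
  Position 0 ('d'): no match needed
  Position 1 ('a'): no match needed
  Position 2 ('c'): matches sub[0] = 'c'
  Position 3 ('d'): no match needed
  Position 4 ('c'): matches sub[1] = 'c'
  Position 5 ('e'): no match needed
  Position 6 ('e'): no match needed
  Position 7 ('d'): matches sub[2] = 'd'
Only matched 3/4 characters => not a subsequence

0


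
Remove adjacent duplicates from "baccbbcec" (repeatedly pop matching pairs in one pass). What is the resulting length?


Input: baccbbcec
Stack-based adjacent duplicate removal:
  Read 'b': push. Stack: b
  Read 'a': push. Stack: ba
  Read 'c': push. Stack: bac
  Read 'c': matches stack top 'c' => pop. Stack: ba
  Read 'b': push. Stack: bab
  Read 'b': matches stack top 'b' => pop. Stack: ba
  Read 'c': push. Stack: bac
  Read 'e': push. Stack: bace
  Read 'c': push. Stack: bacec
Final stack: "bacec" (length 5)

5


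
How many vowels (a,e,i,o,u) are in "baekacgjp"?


Input: baekacgjp
Checking each character:
  'b' at position 0: consonant
  'a' at position 1: vowel (running total: 1)
  'e' at position 2: vowel (running total: 2)
  'k' at position 3: consonant
  'a' at position 4: vowel (running total: 3)
  'c' at position 5: consonant
  'g' at position 6: consonant
  'j' at position 7: consonant
  'p' at position 8: consonant
Total vowels: 3

3


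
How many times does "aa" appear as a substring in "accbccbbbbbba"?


Searching for "aa" in "accbccbbbbbba"
Scanning each position:
  Position 0: "ac" => no
  Position 1: "cc" => no
  Position 2: "cb" => no
  Position 3: "bc" => no
  Position 4: "cc" => no
  Position 5: "cb" => no
  Position 6: "bb" => no
  Position 7: "bb" => no
  Position 8: "bb" => no
  Position 9: "bb" => no
  Position 10: "bb" => no
  Position 11: "ba" => no
Total occurrences: 0

0


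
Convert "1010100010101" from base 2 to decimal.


Input: "1010100010101" in base 2
Positional expansion:
  Digit '1' (value 1) x 2^12 = 4096
  Digit '0' (value 0) x 2^11 = 0
  Digit '1' (value 1) x 2^10 = 1024
  Digit '0' (value 0) x 2^9 = 0
  Digit '1' (value 1) x 2^8 = 256
  Digit '0' (value 0) x 2^7 = 0
  Digit '0' (value 0) x 2^6 = 0
  Digit '0' (value 0) x 2^5 = 0
  Digit '1' (value 1) x 2^4 = 16
  Digit '0' (value 0) x 2^3 = 0
  Digit '1' (value 1) x 2^2 = 4
  Digit '0' (value 0) x 2^1 = 0
  Digit '1' (value 1) x 2^0 = 1
Sum = 5397

5397


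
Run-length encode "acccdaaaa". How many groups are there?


Input: acccdaaaa
Scanning for consecutive runs:
  Group 1: 'a' x 1 (positions 0-0)
  Group 2: 'c' x 3 (positions 1-3)
  Group 3: 'd' x 1 (positions 4-4)
  Group 4: 'a' x 4 (positions 5-8)
Total groups: 4

4


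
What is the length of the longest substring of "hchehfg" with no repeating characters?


Input: "hchehfg"
Sliding window (track last position of each char):
  Position 0 ('h'): window [0,0] length 1 -- new best
  Position 1 ('c'): window [0,1] length 2 -- new best
  Position 2 ('h'): repeat (last at 0), move window start to 1
  Position 2 ('h'): window [1,2] length 2
  Position 3 ('e'): window [1,3] length 3 -- new best
  Position 4 ('h'): repeat (last at 2), move window start to 3
  Position 4 ('h'): window [3,4] length 2
  Position 5 ('f'): window [3,5] length 3
  Position 6 ('g'): window [3,6] length 4 -- new best
Longest substring with no repeats: "ehfg" with length 4

4


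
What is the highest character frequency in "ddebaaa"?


Input: ddebaaa
Character counts:
  'a': 3
  'b': 1
  'd': 2
  'e': 1
Maximum frequency: 3

3


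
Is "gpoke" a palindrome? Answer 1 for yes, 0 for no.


Input: gpoke
Reversed: ekopg
  Compare pos 0 ('g') with pos 4 ('e'): MISMATCH
  Compare pos 1 ('p') with pos 3 ('k'): MISMATCH
Result: not a palindrome

0


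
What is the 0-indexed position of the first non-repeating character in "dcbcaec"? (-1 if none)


Input: dcbcaec
Character frequencies:
  'a': 1
  'b': 1
  'c': 3
  'd': 1
  'e': 1
Scanning left to right for freq == 1:
  Position 0 ('d'): unique! => answer = 0

0


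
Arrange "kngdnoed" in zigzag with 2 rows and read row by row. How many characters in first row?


Zigzag "kngdnoed" into 2 rows:
Placing characters:
  'k' => row 0
  'n' => row 1
  'g' => row 0
  'd' => row 1
  'n' => row 0
  'o' => row 1
  'e' => row 0
  'd' => row 1
Rows:
  Row 0: "kgne"
  Row 1: "ndod"
First row length: 4

4


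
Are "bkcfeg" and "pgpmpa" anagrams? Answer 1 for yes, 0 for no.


Strings: "bkcfeg", "pgpmpa"
Sorted first:  bcefgk
Sorted second: agmppp
Differ at position 0: 'b' vs 'a' => not anagrams

0


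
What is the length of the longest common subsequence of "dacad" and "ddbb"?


LCS of "dacad" and "ddbb"
DP table:
           d    d    b    b
      0    0    0    0    0
  d   0    1    1    1    1
  a   0    1    1    1    1
  c   0    1    1    1    1
  a   0    1    1    1    1
  d   0    1    2    2    2
LCS length = dp[5][4] = 2

2


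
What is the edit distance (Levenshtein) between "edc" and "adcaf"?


Computing edit distance: "edc" -> "adcaf"
DP table:
           a    d    c    a    f
      0    1    2    3    4    5
  e   1    1    2    3    4    5
  d   2    2    1    2    3    4
  c   3    3    2    1    2    3
Edit distance = dp[3][5] = 3

3


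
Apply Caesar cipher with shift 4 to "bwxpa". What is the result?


Caesar cipher: shift "bwxpa" by 4
  'b' (pos 1) + 4 = pos 5 = 'f'
  'w' (pos 22) + 4 = pos 0 = 'a'
  'x' (pos 23) + 4 = pos 1 = 'b'
  'p' (pos 15) + 4 = pos 19 = 't'
  'a' (pos 0) + 4 = pos 4 = 'e'
Result: fabte

fabte


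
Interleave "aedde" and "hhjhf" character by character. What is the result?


Interleaving "aedde" and "hhjhf":
  Position 0: 'a' from first, 'h' from second => "ah"
  Position 1: 'e' from first, 'h' from second => "eh"
  Position 2: 'd' from first, 'j' from second => "dj"
  Position 3: 'd' from first, 'h' from second => "dh"
  Position 4: 'e' from first, 'f' from second => "ef"
Result: ahehdjdhef

ahehdjdhef


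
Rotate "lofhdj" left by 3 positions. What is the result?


Input: "lofhdj", rotate left by 3
First 3 characters: "lof"
Remaining characters: "hdj"
Concatenate remaining + first: "hdj" + "lof" = "hdjlof"

hdjlof


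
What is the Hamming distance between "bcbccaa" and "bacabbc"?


Comparing "bcbccaa" and "bacabbc" position by position:
  Position 0: 'b' vs 'b' => same
  Position 1: 'c' vs 'a' => differ
  Position 2: 'b' vs 'c' => differ
  Position 3: 'c' vs 'a' => differ
  Position 4: 'c' vs 'b' => differ
  Position 5: 'a' vs 'b' => differ
  Position 6: 'a' vs 'c' => differ
Total differences (Hamming distance): 6

6


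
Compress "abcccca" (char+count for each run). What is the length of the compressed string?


Input: abcccca
Runs:
  'a' x 1 => "a1"
  'b' x 1 => "b1"
  'c' x 4 => "c4"
  'a' x 1 => "a1"
Compressed: "a1b1c4a1"
Compressed length: 8

8


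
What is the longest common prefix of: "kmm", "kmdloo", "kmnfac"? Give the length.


Words: kmm, kmdloo, kmnfac
  Position 0: all 'k' => match
  Position 1: all 'm' => match
  Position 2: ('m', 'd', 'n') => mismatch, stop
LCP = "km" (length 2)

2


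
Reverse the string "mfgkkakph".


Input: mfgkkakph
Reading characters right to left:
  Position 8: 'h'
  Position 7: 'p'
  Position 6: 'k'
  Position 5: 'a'
  Position 4: 'k'
  Position 3: 'k'
  Position 2: 'g'
  Position 1: 'f'
  Position 0: 'm'
Reversed: hpkakkgfm

hpkakkgfm


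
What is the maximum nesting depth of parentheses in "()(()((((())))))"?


Input: "()(()((((())))))"
Tracking depth:
  Position 0 '(': depth becomes 1
  Position 1 ')': depth becomes 0
  Position 2 '(': depth becomes 1
  Position 3 '(': depth becomes 2
  Position 4 ')': depth becomes 1
  Position 5 '(': depth becomes 2
  Position 6 '(': depth becomes 3
  Position 7 '(': depth becomes 4
  Position 8 '(': depth becomes 5
  Position 9 '(': depth becomes 6
  Position 10 ')': depth becomes 5
  Position 11 ')': depth becomes 4
  Position 12 ')': depth becomes 3
  Position 13 ')': depth becomes 2
  Position 14 ')': depth becomes 1
  Position 15 ')': depth becomes 0
Maximum depth reached: 6

6


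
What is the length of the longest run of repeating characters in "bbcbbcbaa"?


Input: "bbcbbcbaa"
Scanning for longest run:
  Position 1 ('b'): continues run of 'b', length=2
  Position 2 ('c'): new char, reset run to 1
  Position 3 ('b'): new char, reset run to 1
  Position 4 ('b'): continues run of 'b', length=2
  Position 5 ('c'): new char, reset run to 1
  Position 6 ('b'): new char, reset run to 1
  Position 7 ('a'): new char, reset run to 1
  Position 8 ('a'): continues run of 'a', length=2
Longest run: 'b' with length 2

2


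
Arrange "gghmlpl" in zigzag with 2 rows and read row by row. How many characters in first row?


Zigzag "gghmlpl" into 2 rows:
Placing characters:
  'g' => row 0
  'g' => row 1
  'h' => row 0
  'm' => row 1
  'l' => row 0
  'p' => row 1
  'l' => row 0
Rows:
  Row 0: "ghll"
  Row 1: "gmp"
First row length: 4

4


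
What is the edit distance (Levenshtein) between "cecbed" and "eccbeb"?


Computing edit distance: "cecbed" -> "eccbeb"
DP table:
           e    c    c    b    e    b
      0    1    2    3    4    5    6
  c   1    1    1    2    3    4    5
  e   2    1    2    2    3    3    4
  c   3    2    1    2    3    4    4
  b   4    3    2    2    2    3    4
  e   5    4    3    3    3    2    3
  d   6    5    4    4    4    3    3
Edit distance = dp[6][6] = 3

3


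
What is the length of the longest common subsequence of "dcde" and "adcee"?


LCS of "dcde" and "adcee"
DP table:
           a    d    c    e    e
      0    0    0    0    0    0
  d   0    0    1    1    1    1
  c   0    0    1    2    2    2
  d   0    0    1    2    2    2
  e   0    0    1    2    3    3
LCS length = dp[4][5] = 3

3


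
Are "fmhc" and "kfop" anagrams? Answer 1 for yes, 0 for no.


Strings: "fmhc", "kfop"
Sorted first:  cfhm
Sorted second: fkop
Differ at position 0: 'c' vs 'f' => not anagrams

0


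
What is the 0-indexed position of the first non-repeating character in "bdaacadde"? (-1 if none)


Input: bdaacadde
Character frequencies:
  'a': 3
  'b': 1
  'c': 1
  'd': 3
  'e': 1
Scanning left to right for freq == 1:
  Position 0 ('b'): unique! => answer = 0

0


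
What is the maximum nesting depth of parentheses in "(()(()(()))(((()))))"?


Input: "(()(()(()))(((()))))"
Tracking depth:
  Position 0 '(': depth becomes 1
  Position 1 '(': depth becomes 2
  Position 2 ')': depth becomes 1
  Position 3 '(': depth becomes 2
  Position 4 '(': depth becomes 3
  Position 5 ')': depth becomes 2
  Position 6 '(': depth becomes 3
  Position 7 '(': depth becomes 4
  Position 8 ')': depth becomes 3
  Position 9 ')': depth becomes 2
  Position 10 ')': depth becomes 1
  Position 11 '(': depth becomes 2
  Position 12 '(': depth becomes 3
  Position 13 '(': depth becomes 4
  Position 14 '(': depth becomes 5
  Position 15 ')': depth becomes 4
  Position 16 ')': depth becomes 3
  Position 17 ')': depth becomes 2
  Position 18 ')': depth becomes 1
  Position 19 ')': depth becomes 0
Maximum depth reached: 5

5


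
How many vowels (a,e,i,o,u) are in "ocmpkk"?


Input: ocmpkk
Checking each character:
  'o' at position 0: vowel (running total: 1)
  'c' at position 1: consonant
  'm' at position 2: consonant
  'p' at position 3: consonant
  'k' at position 4: consonant
  'k' at position 5: consonant
Total vowels: 1

1


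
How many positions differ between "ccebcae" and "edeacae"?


Comparing "ccebcae" and "edeacae" position by position:
  Position 0: 'c' vs 'e' => DIFFER
  Position 1: 'c' vs 'd' => DIFFER
  Position 2: 'e' vs 'e' => same
  Position 3: 'b' vs 'a' => DIFFER
  Position 4: 'c' vs 'c' => same
  Position 5: 'a' vs 'a' => same
  Position 6: 'e' vs 'e' => same
Positions that differ: 3

3


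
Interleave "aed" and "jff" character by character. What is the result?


Interleaving "aed" and "jff":
  Position 0: 'a' from first, 'j' from second => "aj"
  Position 1: 'e' from first, 'f' from second => "ef"
  Position 2: 'd' from first, 'f' from second => "df"
Result: ajefdf

ajefdf


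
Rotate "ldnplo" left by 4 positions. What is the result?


Input: "ldnplo", rotate left by 4
First 4 characters: "ldnp"
Remaining characters: "lo"
Concatenate remaining + first: "lo" + "ldnp" = "loldnp"

loldnp


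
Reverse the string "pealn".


Input: pealn
Reading characters right to left:
  Position 4: 'n'
  Position 3: 'l'
  Position 2: 'a'
  Position 1: 'e'
  Position 0: 'p'
Reversed: nlaep

nlaep


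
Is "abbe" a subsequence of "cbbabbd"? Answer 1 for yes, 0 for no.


Check if "abbe" is a subsequence of "cbbabbd"
Greedy scan:
  Position 0 ('c'): no match needed
  Position 1 ('b'): no match needed
  Position 2 ('b'): no match needed
  Position 3 ('a'): matches sub[0] = 'a'
  Position 4 ('b'): matches sub[1] = 'b'
  Position 5 ('b'): matches sub[2] = 'b'
  Position 6 ('d'): no match needed
Only matched 3/4 characters => not a subsequence

0


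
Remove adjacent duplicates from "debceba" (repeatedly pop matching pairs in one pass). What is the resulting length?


Input: debceba
Stack-based adjacent duplicate removal:
  Read 'd': push. Stack: d
  Read 'e': push. Stack: de
  Read 'b': push. Stack: deb
  Read 'c': push. Stack: debc
  Read 'e': push. Stack: debce
  Read 'b': push. Stack: debceb
  Read 'a': push. Stack: debceba
Final stack: "debceba" (length 7)

7


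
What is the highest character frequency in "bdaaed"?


Input: bdaaed
Character counts:
  'a': 2
  'b': 1
  'd': 2
  'e': 1
Maximum frequency: 2

2


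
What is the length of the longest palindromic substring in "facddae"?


Input: "facddae"
Checking substrings for palindromes:
  [3:5] "dd" (len 2) => palindrome
Longest palindromic substring: "dd" with length 2

2


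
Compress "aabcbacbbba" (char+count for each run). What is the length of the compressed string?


Input: aabcbacbbba
Runs:
  'a' x 2 => "a2"
  'b' x 1 => "b1"
  'c' x 1 => "c1"
  'b' x 1 => "b1"
  'a' x 1 => "a1"
  'c' x 1 => "c1"
  'b' x 3 => "b3"
  'a' x 1 => "a1"
Compressed: "a2b1c1b1a1c1b3a1"
Compressed length: 16

16


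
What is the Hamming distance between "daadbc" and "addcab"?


Comparing "daadbc" and "addcab" position by position:
  Position 0: 'd' vs 'a' => differ
  Position 1: 'a' vs 'd' => differ
  Position 2: 'a' vs 'd' => differ
  Position 3: 'd' vs 'c' => differ
  Position 4: 'b' vs 'a' => differ
  Position 5: 'c' vs 'b' => differ
Total differences (Hamming distance): 6

6


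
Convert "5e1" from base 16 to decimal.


Input: "5e1" in base 16
Positional expansion:
  Digit '5' (value 5) x 16^2 = 1280
  Digit 'e' (value 14) x 16^1 = 224
  Digit '1' (value 1) x 16^0 = 1
Sum = 1505

1505


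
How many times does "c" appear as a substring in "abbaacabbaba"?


Searching for "c" in "abbaacabbaba"
Scanning each position:
  Position 0: "a" => no
  Position 1: "b" => no
  Position 2: "b" => no
  Position 3: "a" => no
  Position 4: "a" => no
  Position 5: "c" => MATCH
  Position 6: "a" => no
  Position 7: "b" => no
  Position 8: "b" => no
  Position 9: "a" => no
  Position 10: "b" => no
  Position 11: "a" => no
Total occurrences: 1

1


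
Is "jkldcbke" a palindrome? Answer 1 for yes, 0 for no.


Input: jkldcbke
Reversed: ekbcdlkj
  Compare pos 0 ('j') with pos 7 ('e'): MISMATCH
  Compare pos 1 ('k') with pos 6 ('k'): match
  Compare pos 2 ('l') with pos 5 ('b'): MISMATCH
  Compare pos 3 ('d') with pos 4 ('c'): MISMATCH
Result: not a palindrome

0


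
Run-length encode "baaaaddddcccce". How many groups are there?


Input: baaaaddddcccce
Scanning for consecutive runs:
  Group 1: 'b' x 1 (positions 0-0)
  Group 2: 'a' x 4 (positions 1-4)
  Group 3: 'd' x 4 (positions 5-8)
  Group 4: 'c' x 4 (positions 9-12)
  Group 5: 'e' x 1 (positions 13-13)
Total groups: 5

5


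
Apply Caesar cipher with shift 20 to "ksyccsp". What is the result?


Caesar cipher: shift "ksyccsp" by 20
  'k' (pos 10) + 20 = pos 4 = 'e'
  's' (pos 18) + 20 = pos 12 = 'm'
  'y' (pos 24) + 20 = pos 18 = 's'
  'c' (pos 2) + 20 = pos 22 = 'w'
  'c' (pos 2) + 20 = pos 22 = 'w'
  's' (pos 18) + 20 = pos 12 = 'm'
  'p' (pos 15) + 20 = pos 9 = 'j'
Result: emswwmj

emswwmj


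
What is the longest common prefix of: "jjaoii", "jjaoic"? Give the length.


Words: jjaoii, jjaoic
  Position 0: all 'j' => match
  Position 1: all 'j' => match
  Position 2: all 'a' => match
  Position 3: all 'o' => match
  Position 4: all 'i' => match
  Position 5: ('i', 'c') => mismatch, stop
LCP = "jjaoi" (length 5)

5


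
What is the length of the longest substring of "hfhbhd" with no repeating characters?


Input: "hfhbhd"
Sliding window (track last position of each char):
  Position 0 ('h'): window [0,0] length 1 -- new best
  Position 1 ('f'): window [0,1] length 2 -- new best
  Position 2 ('h'): repeat (last at 0), move window start to 1
  Position 2 ('h'): window [1,2] length 2
  Position 3 ('b'): window [1,3] length 3 -- new best
  Position 4 ('h'): repeat (last at 2), move window start to 3
  Position 4 ('h'): window [3,4] length 2
  Position 5 ('d'): window [3,5] length 3
Longest substring with no repeats: "fhb" with length 3

3


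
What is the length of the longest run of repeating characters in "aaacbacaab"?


Input: "aaacbacaab"
Scanning for longest run:
  Position 1 ('a'): continues run of 'a', length=2
  Position 2 ('a'): continues run of 'a', length=3
  Position 3 ('c'): new char, reset run to 1
  Position 4 ('b'): new char, reset run to 1
  Position 5 ('a'): new char, reset run to 1
  Position 6 ('c'): new char, reset run to 1
  Position 7 ('a'): new char, reset run to 1
  Position 8 ('a'): continues run of 'a', length=2
  Position 9 ('b'): new char, reset run to 1
Longest run: 'a' with length 3

3


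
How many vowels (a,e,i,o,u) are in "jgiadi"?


Input: jgiadi
Checking each character:
  'j' at position 0: consonant
  'g' at position 1: consonant
  'i' at position 2: vowel (running total: 1)
  'a' at position 3: vowel (running total: 2)
  'd' at position 4: consonant
  'i' at position 5: vowel (running total: 3)
Total vowels: 3

3


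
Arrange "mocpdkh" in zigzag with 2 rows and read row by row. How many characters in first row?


Zigzag "mocpdkh" into 2 rows:
Placing characters:
  'm' => row 0
  'o' => row 1
  'c' => row 0
  'p' => row 1
  'd' => row 0
  'k' => row 1
  'h' => row 0
Rows:
  Row 0: "mcdh"
  Row 1: "opk"
First row length: 4

4


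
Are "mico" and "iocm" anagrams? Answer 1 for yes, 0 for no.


Strings: "mico", "iocm"
Sorted first:  cimo
Sorted second: cimo
Sorted forms match => anagrams

1


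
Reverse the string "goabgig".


Input: goabgig
Reading characters right to left:
  Position 6: 'g'
  Position 5: 'i'
  Position 4: 'g'
  Position 3: 'b'
  Position 2: 'a'
  Position 1: 'o'
  Position 0: 'g'
Reversed: gigbaog

gigbaog


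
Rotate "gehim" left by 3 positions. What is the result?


Input: "gehim", rotate left by 3
First 3 characters: "geh"
Remaining characters: "im"
Concatenate remaining + first: "im" + "geh" = "imgeh"

imgeh


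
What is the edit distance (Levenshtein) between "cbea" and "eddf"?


Computing edit distance: "cbea" -> "eddf"
DP table:
           e    d    d    f
      0    1    2    3    4
  c   1    1    2    3    4
  b   2    2    2    3    4
  e   3    2    3    3    4
  a   4    3    3    4    4
Edit distance = dp[4][4] = 4

4


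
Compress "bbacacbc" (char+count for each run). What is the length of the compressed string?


Input: bbacacbc
Runs:
  'b' x 2 => "b2"
  'a' x 1 => "a1"
  'c' x 1 => "c1"
  'a' x 1 => "a1"
  'c' x 1 => "c1"
  'b' x 1 => "b1"
  'c' x 1 => "c1"
Compressed: "b2a1c1a1c1b1c1"
Compressed length: 14

14


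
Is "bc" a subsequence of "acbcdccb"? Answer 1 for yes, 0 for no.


Check if "bc" is a subsequence of "acbcdccb"
Greedy scan:
  Position 0 ('a'): no match needed
  Position 1 ('c'): no match needed
  Position 2 ('b'): matches sub[0] = 'b'
  Position 3 ('c'): matches sub[1] = 'c'
  Position 4 ('d'): no match needed
  Position 5 ('c'): no match needed
  Position 6 ('c'): no match needed
  Position 7 ('b'): no match needed
All 2 characters matched => is a subsequence

1


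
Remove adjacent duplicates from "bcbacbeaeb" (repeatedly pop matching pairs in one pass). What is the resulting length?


Input: bcbacbeaeb
Stack-based adjacent duplicate removal:
  Read 'b': push. Stack: b
  Read 'c': push. Stack: bc
  Read 'b': push. Stack: bcb
  Read 'a': push. Stack: bcba
  Read 'c': push. Stack: bcbac
  Read 'b': push. Stack: bcbacb
  Read 'e': push. Stack: bcbacbe
  Read 'a': push. Stack: bcbacbea
  Read 'e': push. Stack: bcbacbeae
  Read 'b': push. Stack: bcbacbeaeb
Final stack: "bcbacbeaeb" (length 10)

10


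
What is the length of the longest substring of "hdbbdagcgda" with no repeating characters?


Input: "hdbbdagcgda"
Sliding window (track last position of each char):
  Position 0 ('h'): window [0,0] length 1 -- new best
  Position 1 ('d'): window [0,1] length 2 -- new best
  Position 2 ('b'): window [0,2] length 3 -- new best
  Position 3 ('b'): repeat (last at 2), move window start to 3
  Position 3 ('b'): window [3,3] length 1
  Position 4 ('d'): window [3,4] length 2
  Position 5 ('a'): window [3,5] length 3
  Position 6 ('g'): window [3,6] length 4 -- new best
  Position 7 ('c'): window [3,7] length 5 -- new best
  Position 8 ('g'): repeat (last at 6), move window start to 7
  Position 8 ('g'): window [7,8] length 2
  Position 9 ('d'): window [7,9] length 3
  Position 10 ('a'): window [7,10] length 4
Longest substring with no repeats: "bdagc" with length 5

5


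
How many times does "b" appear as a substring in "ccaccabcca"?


Searching for "b" in "ccaccabcca"
Scanning each position:
  Position 0: "c" => no
  Position 1: "c" => no
  Position 2: "a" => no
  Position 3: "c" => no
  Position 4: "c" => no
  Position 5: "a" => no
  Position 6: "b" => MATCH
  Position 7: "c" => no
  Position 8: "c" => no
  Position 9: "a" => no
Total occurrences: 1

1


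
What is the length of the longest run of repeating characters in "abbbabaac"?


Input: "abbbabaac"
Scanning for longest run:
  Position 1 ('b'): new char, reset run to 1
  Position 2 ('b'): continues run of 'b', length=2
  Position 3 ('b'): continues run of 'b', length=3
  Position 4 ('a'): new char, reset run to 1
  Position 5 ('b'): new char, reset run to 1
  Position 6 ('a'): new char, reset run to 1
  Position 7 ('a'): continues run of 'a', length=2
  Position 8 ('c'): new char, reset run to 1
Longest run: 'b' with length 3

3


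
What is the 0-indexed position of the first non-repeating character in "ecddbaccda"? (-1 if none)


Input: ecddbaccda
Character frequencies:
  'a': 2
  'b': 1
  'c': 3
  'd': 3
  'e': 1
Scanning left to right for freq == 1:
  Position 0 ('e'): unique! => answer = 0

0


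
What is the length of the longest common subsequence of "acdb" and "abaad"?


LCS of "acdb" and "abaad"
DP table:
           a    b    a    a    d
      0    0    0    0    0    0
  a   0    1    1    1    1    1
  c   0    1    1    1    1    1
  d   0    1    1    1    1    2
  b   0    1    2    2    2    2
LCS length = dp[4][5] = 2

2


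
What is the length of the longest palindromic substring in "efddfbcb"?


Input: "efddfbcb"
Checking substrings for palindromes:
  [1:5] "fddf" (len 4) => palindrome
  [5:8] "bcb" (len 3) => palindrome
  [2:4] "dd" (len 2) => palindrome
Longest palindromic substring: "fddf" with length 4

4


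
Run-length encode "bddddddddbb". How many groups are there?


Input: bddddddddbb
Scanning for consecutive runs:
  Group 1: 'b' x 1 (positions 0-0)
  Group 2: 'd' x 8 (positions 1-8)
  Group 3: 'b' x 2 (positions 9-10)
Total groups: 3

3


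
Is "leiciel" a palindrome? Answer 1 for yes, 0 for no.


Input: leiciel
Reversed: leiciel
  Compare pos 0 ('l') with pos 6 ('l'): match
  Compare pos 1 ('e') with pos 5 ('e'): match
  Compare pos 2 ('i') with pos 4 ('i'): match
Result: palindrome

1


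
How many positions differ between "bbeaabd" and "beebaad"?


Comparing "bbeaabd" and "beebaad" position by position:
  Position 0: 'b' vs 'b' => same
  Position 1: 'b' vs 'e' => DIFFER
  Position 2: 'e' vs 'e' => same
  Position 3: 'a' vs 'b' => DIFFER
  Position 4: 'a' vs 'a' => same
  Position 5: 'b' vs 'a' => DIFFER
  Position 6: 'd' vs 'd' => same
Positions that differ: 3

3


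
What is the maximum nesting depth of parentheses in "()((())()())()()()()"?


Input: "()((())()())()()()()"
Tracking depth:
  Position 0 '(': depth becomes 1
  Position 1 ')': depth becomes 0
  Position 2 '(': depth becomes 1
  Position 3 '(': depth becomes 2
  Position 4 '(': depth becomes 3
  Position 5 ')': depth becomes 2
  Position 6 ')': depth becomes 1
  Position 7 '(': depth becomes 2
  Position 8 ')': depth becomes 1
  Position 9 '(': depth becomes 2
  Position 10 ')': depth becomes 1
  Position 11 ')': depth becomes 0
  Position 12 '(': depth becomes 1
  Position 13 ')': depth becomes 0
  Position 14 '(': depth becomes 1
  Position 15 ')': depth becomes 0
  Position 16 '(': depth becomes 1
  Position 17 ')': depth becomes 0
  Position 18 '(': depth becomes 1
  Position 19 ')': depth becomes 0
Maximum depth reached: 3

3


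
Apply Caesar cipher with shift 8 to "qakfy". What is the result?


Caesar cipher: shift "qakfy" by 8
  'q' (pos 16) + 8 = pos 24 = 'y'
  'a' (pos 0) + 8 = pos 8 = 'i'
  'k' (pos 10) + 8 = pos 18 = 's'
  'f' (pos 5) + 8 = pos 13 = 'n'
  'y' (pos 24) + 8 = pos 6 = 'g'
Result: yisng

yisng


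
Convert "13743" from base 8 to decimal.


Input: "13743" in base 8
Positional expansion:
  Digit '1' (value 1) x 8^4 = 4096
  Digit '3' (value 3) x 8^3 = 1536
  Digit '7' (value 7) x 8^2 = 448
  Digit '4' (value 4) x 8^1 = 32
  Digit '3' (value 3) x 8^0 = 3
Sum = 6115

6115


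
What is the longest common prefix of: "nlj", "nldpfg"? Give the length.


Words: nlj, nldpfg
  Position 0: all 'n' => match
  Position 1: all 'l' => match
  Position 2: ('j', 'd') => mismatch, stop
LCP = "nl" (length 2)

2


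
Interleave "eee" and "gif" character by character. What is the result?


Interleaving "eee" and "gif":
  Position 0: 'e' from first, 'g' from second => "eg"
  Position 1: 'e' from first, 'i' from second => "ei"
  Position 2: 'e' from first, 'f' from second => "ef"
Result: egeief

egeief


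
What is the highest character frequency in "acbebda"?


Input: acbebda
Character counts:
  'a': 2
  'b': 2
  'c': 1
  'd': 1
  'e': 1
Maximum frequency: 2

2


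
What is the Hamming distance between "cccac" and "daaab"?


Comparing "cccac" and "daaab" position by position:
  Position 0: 'c' vs 'd' => differ
  Position 1: 'c' vs 'a' => differ
  Position 2: 'c' vs 'a' => differ
  Position 3: 'a' vs 'a' => same
  Position 4: 'c' vs 'b' => differ
Total differences (Hamming distance): 4

4


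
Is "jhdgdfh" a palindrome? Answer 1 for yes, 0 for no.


Input: jhdgdfh
Reversed: hfdgdhj
  Compare pos 0 ('j') with pos 6 ('h'): MISMATCH
  Compare pos 1 ('h') with pos 5 ('f'): MISMATCH
  Compare pos 2 ('d') with pos 4 ('d'): match
Result: not a palindrome

0


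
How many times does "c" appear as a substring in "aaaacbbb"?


Searching for "c" in "aaaacbbb"
Scanning each position:
  Position 0: "a" => no
  Position 1: "a" => no
  Position 2: "a" => no
  Position 3: "a" => no
  Position 4: "c" => MATCH
  Position 5: "b" => no
  Position 6: "b" => no
  Position 7: "b" => no
Total occurrences: 1

1


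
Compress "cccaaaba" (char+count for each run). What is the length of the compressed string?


Input: cccaaaba
Runs:
  'c' x 3 => "c3"
  'a' x 3 => "a3"
  'b' x 1 => "b1"
  'a' x 1 => "a1"
Compressed: "c3a3b1a1"
Compressed length: 8

8


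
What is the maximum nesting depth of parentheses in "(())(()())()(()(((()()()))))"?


Input: "(())(()())()(()(((()()()))))"
Tracking depth:
  Position 0 '(': depth becomes 1
  Position 1 '(': depth becomes 2
  Position 2 ')': depth becomes 1
  Position 3 ')': depth becomes 0
  Position 4 '(': depth becomes 1
  Position 5 '(': depth becomes 2
  Position 6 ')': depth becomes 1
  Position 7 '(': depth becomes 2
  Position 8 ')': depth becomes 1
  Position 9 ')': depth becomes 0
  Position 10 '(': depth becomes 1
  Position 11 ')': depth becomes 0
  Position 12 '(': depth becomes 1
  Position 13 '(': depth becomes 2
  Position 14 ')': depth becomes 1
  Position 15 '(': depth becomes 2
  Position 16 '(': depth becomes 3
  Position 17 '(': depth becomes 4
  Position 18 '(': depth becomes 5
  Position 19 ')': depth becomes 4
  Position 20 '(': depth becomes 5
  Position 21 ')': depth becomes 4
  Position 22 '(': depth becomes 5
  Position 23 ')': depth becomes 4
  Position 24 ')': depth becomes 3
  Position 25 ')': depth becomes 2
  Position 26 ')': depth becomes 1
  Position 27 ')': depth becomes 0
Maximum depth reached: 5

5


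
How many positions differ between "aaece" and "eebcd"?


Comparing "aaece" and "eebcd" position by position:
  Position 0: 'a' vs 'e' => DIFFER
  Position 1: 'a' vs 'e' => DIFFER
  Position 2: 'e' vs 'b' => DIFFER
  Position 3: 'c' vs 'c' => same
  Position 4: 'e' vs 'd' => DIFFER
Positions that differ: 4

4


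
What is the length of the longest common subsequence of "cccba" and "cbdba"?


LCS of "cccba" and "cbdba"
DP table:
           c    b    d    b    a
      0    0    0    0    0    0
  c   0    1    1    1    1    1
  c   0    1    1    1    1    1
  c   0    1    1    1    1    1
  b   0    1    2    2    2    2
  a   0    1    2    2    2    3
LCS length = dp[5][5] = 3

3


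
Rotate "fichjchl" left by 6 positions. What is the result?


Input: "fichjchl", rotate left by 6
First 6 characters: "fichjc"
Remaining characters: "hl"
Concatenate remaining + first: "hl" + "fichjc" = "hlfichjc"

hlfichjc


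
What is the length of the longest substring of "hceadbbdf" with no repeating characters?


Input: "hceadbbdf"
Sliding window (track last position of each char):
  Position 0 ('h'): window [0,0] length 1 -- new best
  Position 1 ('c'): window [0,1] length 2 -- new best
  Position 2 ('e'): window [0,2] length 3 -- new best
  Position 3 ('a'): window [0,3] length 4 -- new best
  Position 4 ('d'): window [0,4] length 5 -- new best
  Position 5 ('b'): window [0,5] length 6 -- new best
  Position 6 ('b'): repeat (last at 5), move window start to 6
  Position 6 ('b'): window [6,6] length 1
  Position 7 ('d'): window [6,7] length 2
  Position 8 ('f'): window [6,8] length 3
Longest substring with no repeats: "hceadb" with length 6

6


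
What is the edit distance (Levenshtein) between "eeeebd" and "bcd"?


Computing edit distance: "eeeebd" -> "bcd"
DP table:
           b    c    d
      0    1    2    3
  e   1    1    2    3
  e   2    2    2    3
  e   3    3    3    3
  e   4    4    4    4
  b   5    4    5    5
  d   6    5    5    5
Edit distance = dp[6][3] = 5

5


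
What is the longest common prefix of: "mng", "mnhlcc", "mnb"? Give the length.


Words: mng, mnhlcc, mnb
  Position 0: all 'm' => match
  Position 1: all 'n' => match
  Position 2: ('g', 'h', 'b') => mismatch, stop
LCP = "mn" (length 2)

2


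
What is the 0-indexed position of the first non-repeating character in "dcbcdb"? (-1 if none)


Input: dcbcdb
Character frequencies:
  'b': 2
  'c': 2
  'd': 2
Scanning left to right for freq == 1:
  Position 0 ('d'): freq=2, skip
  Position 1 ('c'): freq=2, skip
  Position 2 ('b'): freq=2, skip
  Position 3 ('c'): freq=2, skip
  Position 4 ('d'): freq=2, skip
  Position 5 ('b'): freq=2, skip
  No unique character found => answer = -1

-1


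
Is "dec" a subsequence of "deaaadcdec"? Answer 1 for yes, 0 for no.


Check if "dec" is a subsequence of "deaaadcdec"
Greedy scan:
  Position 0 ('d'): matches sub[0] = 'd'
  Position 1 ('e'): matches sub[1] = 'e'
  Position 2 ('a'): no match needed
  Position 3 ('a'): no match needed
  Position 4 ('a'): no match needed
  Position 5 ('d'): no match needed
  Position 6 ('c'): matches sub[2] = 'c'
  Position 7 ('d'): no match needed
  Position 8 ('e'): no match needed
  Position 9 ('c'): no match needed
All 3 characters matched => is a subsequence

1
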